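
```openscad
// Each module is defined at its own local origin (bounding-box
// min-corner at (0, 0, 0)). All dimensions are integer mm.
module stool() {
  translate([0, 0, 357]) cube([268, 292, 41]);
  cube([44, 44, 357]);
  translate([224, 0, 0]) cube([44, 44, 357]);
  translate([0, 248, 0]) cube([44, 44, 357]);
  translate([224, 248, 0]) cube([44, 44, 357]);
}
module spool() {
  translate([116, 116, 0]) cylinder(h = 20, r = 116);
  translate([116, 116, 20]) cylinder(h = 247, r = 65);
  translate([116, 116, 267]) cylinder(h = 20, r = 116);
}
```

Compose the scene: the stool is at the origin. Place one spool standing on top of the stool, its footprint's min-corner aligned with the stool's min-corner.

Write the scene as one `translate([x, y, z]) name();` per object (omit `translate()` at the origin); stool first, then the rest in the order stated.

stool();
translate([0, 0, 398]) spool();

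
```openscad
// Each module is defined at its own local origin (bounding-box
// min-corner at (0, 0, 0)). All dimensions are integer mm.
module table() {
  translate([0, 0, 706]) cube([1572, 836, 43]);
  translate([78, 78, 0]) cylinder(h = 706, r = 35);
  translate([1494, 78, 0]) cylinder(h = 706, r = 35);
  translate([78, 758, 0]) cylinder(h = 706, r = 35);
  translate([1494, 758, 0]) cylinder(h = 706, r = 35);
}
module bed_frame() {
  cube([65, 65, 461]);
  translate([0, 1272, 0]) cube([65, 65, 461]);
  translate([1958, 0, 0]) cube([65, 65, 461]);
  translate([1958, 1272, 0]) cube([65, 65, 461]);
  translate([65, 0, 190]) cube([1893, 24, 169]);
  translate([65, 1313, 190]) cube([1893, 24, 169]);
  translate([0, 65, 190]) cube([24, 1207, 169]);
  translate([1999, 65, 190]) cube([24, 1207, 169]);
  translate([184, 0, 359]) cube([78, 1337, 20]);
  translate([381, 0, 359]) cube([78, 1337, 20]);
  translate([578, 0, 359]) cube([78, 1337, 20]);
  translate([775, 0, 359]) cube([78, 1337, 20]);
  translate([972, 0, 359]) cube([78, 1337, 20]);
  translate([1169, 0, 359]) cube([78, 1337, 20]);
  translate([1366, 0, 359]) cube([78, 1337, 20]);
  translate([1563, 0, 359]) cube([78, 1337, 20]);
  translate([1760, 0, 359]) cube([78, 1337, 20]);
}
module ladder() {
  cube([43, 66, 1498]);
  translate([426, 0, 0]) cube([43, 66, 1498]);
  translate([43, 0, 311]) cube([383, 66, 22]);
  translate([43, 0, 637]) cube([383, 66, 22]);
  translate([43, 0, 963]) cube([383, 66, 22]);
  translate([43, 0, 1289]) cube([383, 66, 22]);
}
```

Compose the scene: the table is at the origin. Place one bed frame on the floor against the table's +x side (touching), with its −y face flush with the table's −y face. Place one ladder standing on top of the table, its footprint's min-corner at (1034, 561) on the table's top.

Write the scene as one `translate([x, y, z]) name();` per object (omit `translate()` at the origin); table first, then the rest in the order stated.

table();
translate([1572, 0, 0]) bed_frame();
translate([1034, 561, 749]) ladder();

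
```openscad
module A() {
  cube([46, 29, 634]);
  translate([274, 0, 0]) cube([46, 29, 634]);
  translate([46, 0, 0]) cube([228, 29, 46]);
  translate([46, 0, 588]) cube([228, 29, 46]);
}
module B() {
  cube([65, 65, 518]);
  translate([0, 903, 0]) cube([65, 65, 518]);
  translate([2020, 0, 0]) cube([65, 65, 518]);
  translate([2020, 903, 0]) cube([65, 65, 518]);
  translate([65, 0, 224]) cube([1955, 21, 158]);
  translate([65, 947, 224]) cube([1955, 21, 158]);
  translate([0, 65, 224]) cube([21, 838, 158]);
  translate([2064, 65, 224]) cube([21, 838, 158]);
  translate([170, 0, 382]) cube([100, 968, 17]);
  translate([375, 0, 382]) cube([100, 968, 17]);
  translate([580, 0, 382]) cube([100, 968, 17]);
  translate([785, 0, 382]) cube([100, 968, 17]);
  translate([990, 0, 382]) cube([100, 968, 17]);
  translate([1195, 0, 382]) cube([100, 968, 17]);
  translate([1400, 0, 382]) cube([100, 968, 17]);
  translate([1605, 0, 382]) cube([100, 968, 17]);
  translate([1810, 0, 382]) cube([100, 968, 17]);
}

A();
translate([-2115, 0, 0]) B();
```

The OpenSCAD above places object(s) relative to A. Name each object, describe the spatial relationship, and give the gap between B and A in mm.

A is a picture frame. B is a bed frame. The bed frame is on the floor beside the picture frame on its −x side. The gap between the bed frame and the picture frame is 30 mm.

The bed frame's nearest face is 30 mm from the picture frame's −x face.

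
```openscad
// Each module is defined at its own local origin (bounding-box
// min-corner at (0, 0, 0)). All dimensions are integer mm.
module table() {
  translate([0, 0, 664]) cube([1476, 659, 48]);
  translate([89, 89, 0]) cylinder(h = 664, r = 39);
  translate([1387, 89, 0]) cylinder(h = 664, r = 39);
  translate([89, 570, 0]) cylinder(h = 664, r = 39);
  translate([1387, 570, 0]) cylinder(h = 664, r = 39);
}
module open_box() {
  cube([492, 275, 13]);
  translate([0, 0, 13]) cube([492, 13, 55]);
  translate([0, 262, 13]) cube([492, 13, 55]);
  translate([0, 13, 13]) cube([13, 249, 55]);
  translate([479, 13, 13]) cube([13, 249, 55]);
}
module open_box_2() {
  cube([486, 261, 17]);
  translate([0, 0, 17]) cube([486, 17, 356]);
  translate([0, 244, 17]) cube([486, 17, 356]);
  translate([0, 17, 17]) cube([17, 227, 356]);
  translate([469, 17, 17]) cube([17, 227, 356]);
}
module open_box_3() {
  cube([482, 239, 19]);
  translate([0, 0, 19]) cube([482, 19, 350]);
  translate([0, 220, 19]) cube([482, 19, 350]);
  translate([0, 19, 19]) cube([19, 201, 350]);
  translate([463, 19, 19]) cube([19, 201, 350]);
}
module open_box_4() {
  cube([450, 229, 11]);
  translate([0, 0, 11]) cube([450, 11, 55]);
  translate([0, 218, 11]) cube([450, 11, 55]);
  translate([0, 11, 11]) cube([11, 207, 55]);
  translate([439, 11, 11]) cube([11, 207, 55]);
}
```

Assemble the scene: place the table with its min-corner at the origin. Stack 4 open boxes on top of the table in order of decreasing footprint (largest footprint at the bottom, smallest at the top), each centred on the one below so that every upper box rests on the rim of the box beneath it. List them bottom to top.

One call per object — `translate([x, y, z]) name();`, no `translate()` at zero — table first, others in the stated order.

table();
translate([492, 192, 712]) open_box();
translate([495, 199, 780]) open_box_2();
translate([497, 210, 1153]) open_box_3();
translate([513, 215, 1522]) open_box_4();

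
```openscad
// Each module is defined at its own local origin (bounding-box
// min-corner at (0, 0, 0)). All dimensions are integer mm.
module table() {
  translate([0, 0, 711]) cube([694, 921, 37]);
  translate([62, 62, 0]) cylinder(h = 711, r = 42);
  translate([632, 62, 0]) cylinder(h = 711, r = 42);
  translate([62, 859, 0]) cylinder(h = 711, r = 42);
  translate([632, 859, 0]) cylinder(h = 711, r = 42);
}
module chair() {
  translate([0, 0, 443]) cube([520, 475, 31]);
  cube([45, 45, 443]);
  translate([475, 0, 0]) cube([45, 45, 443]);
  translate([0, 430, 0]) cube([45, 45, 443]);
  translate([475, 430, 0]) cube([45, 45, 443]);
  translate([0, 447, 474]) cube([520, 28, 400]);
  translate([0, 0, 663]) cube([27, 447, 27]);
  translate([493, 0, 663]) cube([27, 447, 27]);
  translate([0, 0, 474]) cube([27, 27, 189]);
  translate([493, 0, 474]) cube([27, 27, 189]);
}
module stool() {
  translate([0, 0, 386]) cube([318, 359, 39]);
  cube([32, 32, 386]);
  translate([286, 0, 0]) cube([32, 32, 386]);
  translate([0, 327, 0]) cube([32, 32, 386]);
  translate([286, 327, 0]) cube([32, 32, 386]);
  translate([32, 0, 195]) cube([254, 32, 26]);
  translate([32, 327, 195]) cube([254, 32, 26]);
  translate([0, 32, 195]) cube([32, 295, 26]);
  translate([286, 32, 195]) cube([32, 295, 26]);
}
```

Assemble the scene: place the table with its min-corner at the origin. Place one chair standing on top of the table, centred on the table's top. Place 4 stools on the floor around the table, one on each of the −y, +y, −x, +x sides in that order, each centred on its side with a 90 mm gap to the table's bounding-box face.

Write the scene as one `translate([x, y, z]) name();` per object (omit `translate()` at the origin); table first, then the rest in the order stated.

table();
translate([87, 223, 748]) chair();
translate([188, -449, 0]) stool();
translate([188, 1011, 0]) stool();
translate([-408, 281, 0]) stool();
translate([784, 281, 0]) stool();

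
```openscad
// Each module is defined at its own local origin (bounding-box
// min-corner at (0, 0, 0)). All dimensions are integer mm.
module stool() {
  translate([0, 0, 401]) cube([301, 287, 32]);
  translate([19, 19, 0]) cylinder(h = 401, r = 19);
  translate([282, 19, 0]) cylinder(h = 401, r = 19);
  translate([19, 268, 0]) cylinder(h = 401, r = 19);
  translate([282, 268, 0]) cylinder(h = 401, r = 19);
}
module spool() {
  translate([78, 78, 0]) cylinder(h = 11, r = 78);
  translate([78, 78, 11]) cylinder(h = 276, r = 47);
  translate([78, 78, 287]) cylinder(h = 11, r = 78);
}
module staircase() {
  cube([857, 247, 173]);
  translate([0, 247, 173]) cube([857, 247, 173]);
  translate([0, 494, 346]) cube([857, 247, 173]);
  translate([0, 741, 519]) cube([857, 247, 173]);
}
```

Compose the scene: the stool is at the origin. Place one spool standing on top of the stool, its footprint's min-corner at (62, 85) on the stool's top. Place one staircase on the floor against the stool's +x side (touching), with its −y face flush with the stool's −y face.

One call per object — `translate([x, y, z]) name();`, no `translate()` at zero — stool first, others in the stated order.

stool();
translate([62, 85, 433]) spool();
translate([301, 0, 0]) staircase();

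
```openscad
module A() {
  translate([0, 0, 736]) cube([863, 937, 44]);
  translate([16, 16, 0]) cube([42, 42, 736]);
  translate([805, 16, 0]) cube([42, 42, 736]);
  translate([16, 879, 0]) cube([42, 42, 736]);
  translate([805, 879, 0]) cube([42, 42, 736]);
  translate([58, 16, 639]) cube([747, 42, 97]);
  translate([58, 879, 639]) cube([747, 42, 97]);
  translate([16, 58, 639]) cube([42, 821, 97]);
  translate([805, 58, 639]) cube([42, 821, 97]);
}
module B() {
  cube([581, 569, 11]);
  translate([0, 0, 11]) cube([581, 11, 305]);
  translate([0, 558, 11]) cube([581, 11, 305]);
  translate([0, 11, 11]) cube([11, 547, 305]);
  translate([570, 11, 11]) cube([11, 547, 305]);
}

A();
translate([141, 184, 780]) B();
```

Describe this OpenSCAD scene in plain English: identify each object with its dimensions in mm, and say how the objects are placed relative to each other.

A is a table: top 863 mm (x) × 937 mm (y), 44 mm thick, upper face at z = 780 mm, on four 42×42 mm square legs, each inset 16 mm from the nearest pair of top edges, running from z = 0 to the bottom of the top. Four apron rails, 42 mm thick and 97 mm tall, run between adjacent legs with their top edges flush with the underside of the top and their outer faces flush with the legs' outer faces.

B is an open-topped rectangular box: outside dimensions 581×569×316 mm, with a uniform wall and base thickness of 11 mm. The base is a full 581×569 slab on the floor; four walls sit on top of the base. The front and back walls (the −y and +y sides) span the full width; the two side walls fit between them.

The open box is on top of the table, centred.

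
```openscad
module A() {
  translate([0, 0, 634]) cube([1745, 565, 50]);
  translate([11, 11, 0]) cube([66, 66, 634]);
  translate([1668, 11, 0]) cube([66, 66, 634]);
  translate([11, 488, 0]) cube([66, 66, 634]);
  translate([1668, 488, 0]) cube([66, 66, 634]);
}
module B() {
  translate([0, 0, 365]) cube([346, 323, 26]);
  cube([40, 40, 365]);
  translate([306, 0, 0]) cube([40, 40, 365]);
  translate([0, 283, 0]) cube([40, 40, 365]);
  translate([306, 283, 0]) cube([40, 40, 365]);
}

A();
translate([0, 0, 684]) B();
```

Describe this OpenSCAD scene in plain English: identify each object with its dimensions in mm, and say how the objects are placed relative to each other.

A is a rectangular dining table. The top is 1745×565×50 mm with its upper surface at z = 684 mm. It stands on four 66×66 mm square legs, each inset 11 mm from the nearest pair of top edges, running from the floor to the underside of the top.

B is a four-legged stool. The seat is a 346×323×26 mm slab whose top surface is at z = 391 mm; four square legs, each 40×40 mm in cross-section, run from the floor (z = 0) to the underside of the seat, each flush with a corner of the seat.

The stool is on top of the table.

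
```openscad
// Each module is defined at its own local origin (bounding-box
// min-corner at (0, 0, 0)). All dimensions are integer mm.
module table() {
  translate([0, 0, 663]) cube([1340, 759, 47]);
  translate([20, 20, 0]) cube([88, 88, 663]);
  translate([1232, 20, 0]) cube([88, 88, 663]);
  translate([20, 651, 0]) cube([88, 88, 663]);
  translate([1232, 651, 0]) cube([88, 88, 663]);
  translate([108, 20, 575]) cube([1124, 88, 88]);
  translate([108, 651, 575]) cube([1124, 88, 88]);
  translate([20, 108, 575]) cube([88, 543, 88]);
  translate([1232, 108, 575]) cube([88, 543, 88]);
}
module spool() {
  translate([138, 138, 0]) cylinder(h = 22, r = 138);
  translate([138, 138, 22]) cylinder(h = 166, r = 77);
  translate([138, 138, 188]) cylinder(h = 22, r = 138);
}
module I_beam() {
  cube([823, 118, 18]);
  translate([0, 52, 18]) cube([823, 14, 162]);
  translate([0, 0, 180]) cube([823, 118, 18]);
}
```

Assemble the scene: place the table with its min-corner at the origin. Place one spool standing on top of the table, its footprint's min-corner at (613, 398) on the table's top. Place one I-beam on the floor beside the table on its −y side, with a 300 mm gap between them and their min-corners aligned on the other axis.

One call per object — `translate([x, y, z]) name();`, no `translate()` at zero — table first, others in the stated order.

table();
translate([613, 398, 710]) spool();
translate([0, -418, 0]) I_beam();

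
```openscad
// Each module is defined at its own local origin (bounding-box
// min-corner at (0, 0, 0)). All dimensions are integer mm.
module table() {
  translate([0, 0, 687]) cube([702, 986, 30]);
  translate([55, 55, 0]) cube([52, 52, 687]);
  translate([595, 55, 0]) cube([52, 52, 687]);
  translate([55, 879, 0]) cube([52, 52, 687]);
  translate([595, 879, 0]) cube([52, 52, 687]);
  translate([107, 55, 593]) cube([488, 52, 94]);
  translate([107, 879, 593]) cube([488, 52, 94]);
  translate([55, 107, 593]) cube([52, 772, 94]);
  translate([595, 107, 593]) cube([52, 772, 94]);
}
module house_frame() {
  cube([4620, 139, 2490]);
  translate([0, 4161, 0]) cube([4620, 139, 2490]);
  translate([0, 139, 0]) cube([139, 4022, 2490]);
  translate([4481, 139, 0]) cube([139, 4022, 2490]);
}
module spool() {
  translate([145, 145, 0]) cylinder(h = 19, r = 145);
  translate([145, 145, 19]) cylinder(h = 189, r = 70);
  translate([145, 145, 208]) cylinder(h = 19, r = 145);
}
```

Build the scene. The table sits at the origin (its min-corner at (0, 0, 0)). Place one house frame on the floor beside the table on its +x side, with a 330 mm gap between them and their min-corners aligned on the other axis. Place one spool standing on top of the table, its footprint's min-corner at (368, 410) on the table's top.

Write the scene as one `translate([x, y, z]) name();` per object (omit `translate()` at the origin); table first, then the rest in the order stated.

table();
translate([1032, 0, 0]) house_frame();
translate([368, 410, 717]) spool();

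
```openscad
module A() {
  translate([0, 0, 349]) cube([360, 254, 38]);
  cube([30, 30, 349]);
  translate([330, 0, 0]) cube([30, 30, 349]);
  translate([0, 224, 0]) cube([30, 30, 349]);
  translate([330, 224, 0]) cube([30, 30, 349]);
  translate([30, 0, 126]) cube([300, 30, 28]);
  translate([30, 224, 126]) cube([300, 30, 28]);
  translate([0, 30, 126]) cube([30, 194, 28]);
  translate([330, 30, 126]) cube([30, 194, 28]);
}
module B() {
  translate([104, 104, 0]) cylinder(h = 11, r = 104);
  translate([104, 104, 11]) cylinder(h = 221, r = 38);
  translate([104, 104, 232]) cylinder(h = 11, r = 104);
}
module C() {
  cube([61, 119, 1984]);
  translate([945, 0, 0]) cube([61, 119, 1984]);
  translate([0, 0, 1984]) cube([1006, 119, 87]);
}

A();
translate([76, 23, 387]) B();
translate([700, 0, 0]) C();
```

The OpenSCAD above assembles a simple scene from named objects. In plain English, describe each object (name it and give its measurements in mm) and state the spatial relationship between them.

A is a simple wooden stool: a rectangular seat 360 mm (x) by 254 mm (y), 38 mm thick, top face at z = 387 mm, on four square legs, each 30×30 mm in cross-section. The legs rest on z = 0, each flush with a corner of the seat. Four stretchers, 30 mm wide and 28 mm tall, connect adjacent legs with their undersides at z = 126 mm, each running between the inner faces of the legs it joins and aligned with the legs' outer faces on the other axis.

B is a spool: two coaxial disc flanges of radius 104 mm and thickness 11 mm, joined by a core cylinder of radius 38 mm and height 221 mm. The lower flange rests on z = 0 and the three cylinders share a vertical axis.

C is a door frame. The clear opening is 884 mm wide and 1984 mm high. Two 61 mm wide jambs, 119 mm deep, stand either side of the opening from the floor to the top of the opening. A 87 mm thick head sits across the top of both jambs, spanning the full outside width of the frame.

The spool is on top of the stool, centred. The door frame is on the floor beside the stool on its +x side.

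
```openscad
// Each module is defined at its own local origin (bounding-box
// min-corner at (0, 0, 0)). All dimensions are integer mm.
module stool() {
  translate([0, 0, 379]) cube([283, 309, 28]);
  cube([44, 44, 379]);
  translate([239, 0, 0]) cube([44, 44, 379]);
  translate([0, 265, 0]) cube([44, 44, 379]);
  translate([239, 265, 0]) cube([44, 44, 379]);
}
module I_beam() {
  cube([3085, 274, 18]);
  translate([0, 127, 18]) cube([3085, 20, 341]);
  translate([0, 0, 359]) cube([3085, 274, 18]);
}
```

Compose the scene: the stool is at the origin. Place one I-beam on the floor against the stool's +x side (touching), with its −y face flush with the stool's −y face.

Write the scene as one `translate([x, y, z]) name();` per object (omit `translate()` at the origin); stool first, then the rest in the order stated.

stool();
translate([283, 0, 0]) I_beam();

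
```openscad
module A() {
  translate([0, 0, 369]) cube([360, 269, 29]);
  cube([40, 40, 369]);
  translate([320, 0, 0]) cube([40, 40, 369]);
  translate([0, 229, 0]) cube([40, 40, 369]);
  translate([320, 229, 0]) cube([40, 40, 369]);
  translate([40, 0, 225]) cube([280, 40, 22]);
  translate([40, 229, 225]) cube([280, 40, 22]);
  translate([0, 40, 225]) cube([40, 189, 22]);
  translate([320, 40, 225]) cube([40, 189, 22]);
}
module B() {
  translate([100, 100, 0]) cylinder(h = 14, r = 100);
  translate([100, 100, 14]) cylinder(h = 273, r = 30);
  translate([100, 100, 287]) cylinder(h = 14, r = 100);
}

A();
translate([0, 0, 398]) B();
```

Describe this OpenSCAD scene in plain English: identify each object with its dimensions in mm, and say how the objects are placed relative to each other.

A is a simple wooden stool: a rectangular seat 360 mm (x) by 269 mm (y), 29 mm thick, top face at z = 398 mm, on four square legs, each 40×40 mm in cross-section. The legs rest on z = 0, each flush with a corner of the seat. Four stretchers, 40 mm wide and 22 mm tall, connect adjacent legs with their undersides at z = 225 mm, each running between the inner faces of the legs it joins and aligned with the legs' outer faces on the other axis.

B is a spool: two coaxial disc flanges of radius 100 mm and thickness 14 mm, joined by a core cylinder of radius 30 mm and height 273 mm. The lower flange rests on z = 0 and the three cylinders share a vertical axis.

The spool is on top of the stool.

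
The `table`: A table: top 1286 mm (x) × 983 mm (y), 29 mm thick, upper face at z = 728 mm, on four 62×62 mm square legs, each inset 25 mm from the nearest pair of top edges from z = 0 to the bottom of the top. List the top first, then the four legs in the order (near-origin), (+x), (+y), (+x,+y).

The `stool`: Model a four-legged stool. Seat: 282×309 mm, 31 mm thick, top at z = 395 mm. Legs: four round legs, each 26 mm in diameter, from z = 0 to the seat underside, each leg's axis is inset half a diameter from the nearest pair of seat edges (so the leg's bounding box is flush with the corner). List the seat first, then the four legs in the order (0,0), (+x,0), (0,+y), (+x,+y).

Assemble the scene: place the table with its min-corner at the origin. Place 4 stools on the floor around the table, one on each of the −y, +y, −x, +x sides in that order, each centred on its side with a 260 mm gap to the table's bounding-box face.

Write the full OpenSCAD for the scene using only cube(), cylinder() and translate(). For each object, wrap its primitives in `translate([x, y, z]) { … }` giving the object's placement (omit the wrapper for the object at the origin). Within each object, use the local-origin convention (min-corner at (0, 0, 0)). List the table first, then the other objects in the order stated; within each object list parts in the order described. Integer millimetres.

translate([0, 0, 699]) cube([1286, 983, 29]);
translate([25, 25, 0]) cube([62, 62, 699]);
translate([1199, 25, 0]) cube([62, 62, 699]);
translate([25, 896, 0]) cube([62, 62, 699]);
translate([1199, 896, 0]) cube([62, 62, 699]);
translate([502, -569, 0]) {
  translate([0, 0, 364]) cube([282, 309, 31]);
  translate([13, 13, 0]) cylinder(h = 364, r = 13);
  translate([269, 13, 0]) cylinder(h = 364, r = 13);
  translate([13, 296, 0]) cylinder(h = 364, r = 13);
  translate([269, 296, 0]) cylinder(h = 364, r = 13);
}
translate([502, 1243, 0]) {
  translate([0, 0, 364]) cube([282, 309, 31]);
  translate([13, 13, 0]) cylinder(h = 364, r = 13);
  translate([269, 13, 0]) cylinder(h = 364, r = 13);
  translate([13, 296, 0]) cylinder(h = 364, r = 13);
  translate([269, 296, 0]) cylinder(h = 364, r = 13);
}
translate([-542, 337, 0]) {
  translate([0, 0, 364]) cube([282, 309, 31]);
  translate([13, 13, 0]) cylinder(h = 364, r = 13);
  translate([269, 13, 0]) cylinder(h = 364, r = 13);
  translate([13, 296, 0]) cylinder(h = 364, r = 13);
  translate([269, 296, 0]) cylinder(h = 364, r = 13);
}
translate([1546, 337, 0]) {
  translate([0, 0, 364]) cube([282, 309, 31]);
  translate([13, 13, 0]) cylinder(h = 364, r = 13);
  translate([269, 13, 0]) cylinder(h = 364, r = 13);
  translate([13, 296, 0]) cylinder(h = 364, r = 13);
  translate([269, 296, 0]) cylinder(h = 364, r = 13);
}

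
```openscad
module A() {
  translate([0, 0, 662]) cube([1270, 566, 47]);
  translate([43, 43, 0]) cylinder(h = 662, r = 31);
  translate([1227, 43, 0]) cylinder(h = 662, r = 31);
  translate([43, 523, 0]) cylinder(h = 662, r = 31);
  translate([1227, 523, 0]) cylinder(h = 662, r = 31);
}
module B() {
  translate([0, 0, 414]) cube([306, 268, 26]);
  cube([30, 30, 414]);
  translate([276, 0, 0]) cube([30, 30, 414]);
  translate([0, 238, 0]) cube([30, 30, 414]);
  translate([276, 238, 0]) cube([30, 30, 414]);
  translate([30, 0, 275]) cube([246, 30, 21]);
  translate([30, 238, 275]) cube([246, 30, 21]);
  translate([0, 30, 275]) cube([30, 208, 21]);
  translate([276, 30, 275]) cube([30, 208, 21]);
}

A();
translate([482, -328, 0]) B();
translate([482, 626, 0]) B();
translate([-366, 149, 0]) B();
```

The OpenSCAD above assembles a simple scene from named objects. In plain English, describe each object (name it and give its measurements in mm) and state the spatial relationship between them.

A is a rectangular dining table. The top is 1270×566×47 mm with its upper surface at z = 709 mm. It stands on four round legs of 62 mm diameter, each leg's bounding box inset 12 mm from the nearest pair of top edges, running from the floor to the underside of the top.

B is a four-legged stool. The seat is a 306×268×26 mm slab whose top surface is at z = 440 mm; four square legs, each 30×30 mm in cross-section, run from the floor (z = 0) to the underside of the seat, each flush with a corner of the seat. Four stretchers, 30 mm wide and 21 mm tall, connect adjacent legs with their undersides at z = 275 mm, each running between the inner faces of the legs it joins and aligned with the legs' outer faces on the other axis.

Three stools sit around the table at the −y, +y, −x sides.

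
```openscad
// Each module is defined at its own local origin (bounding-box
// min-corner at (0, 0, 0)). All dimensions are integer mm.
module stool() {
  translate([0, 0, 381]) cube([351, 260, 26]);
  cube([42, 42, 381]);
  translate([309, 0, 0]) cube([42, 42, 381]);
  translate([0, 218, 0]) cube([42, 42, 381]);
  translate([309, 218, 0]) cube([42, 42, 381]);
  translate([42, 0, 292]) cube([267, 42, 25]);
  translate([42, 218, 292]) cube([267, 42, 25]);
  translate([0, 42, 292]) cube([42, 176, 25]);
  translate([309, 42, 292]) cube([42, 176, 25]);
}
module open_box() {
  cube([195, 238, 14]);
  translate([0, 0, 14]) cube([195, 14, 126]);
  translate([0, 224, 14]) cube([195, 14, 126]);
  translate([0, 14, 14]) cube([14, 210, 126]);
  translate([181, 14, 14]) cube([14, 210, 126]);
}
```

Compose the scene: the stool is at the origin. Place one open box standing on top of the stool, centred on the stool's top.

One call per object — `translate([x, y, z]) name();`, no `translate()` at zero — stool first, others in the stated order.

stool();
translate([78, 11, 407]) open_box();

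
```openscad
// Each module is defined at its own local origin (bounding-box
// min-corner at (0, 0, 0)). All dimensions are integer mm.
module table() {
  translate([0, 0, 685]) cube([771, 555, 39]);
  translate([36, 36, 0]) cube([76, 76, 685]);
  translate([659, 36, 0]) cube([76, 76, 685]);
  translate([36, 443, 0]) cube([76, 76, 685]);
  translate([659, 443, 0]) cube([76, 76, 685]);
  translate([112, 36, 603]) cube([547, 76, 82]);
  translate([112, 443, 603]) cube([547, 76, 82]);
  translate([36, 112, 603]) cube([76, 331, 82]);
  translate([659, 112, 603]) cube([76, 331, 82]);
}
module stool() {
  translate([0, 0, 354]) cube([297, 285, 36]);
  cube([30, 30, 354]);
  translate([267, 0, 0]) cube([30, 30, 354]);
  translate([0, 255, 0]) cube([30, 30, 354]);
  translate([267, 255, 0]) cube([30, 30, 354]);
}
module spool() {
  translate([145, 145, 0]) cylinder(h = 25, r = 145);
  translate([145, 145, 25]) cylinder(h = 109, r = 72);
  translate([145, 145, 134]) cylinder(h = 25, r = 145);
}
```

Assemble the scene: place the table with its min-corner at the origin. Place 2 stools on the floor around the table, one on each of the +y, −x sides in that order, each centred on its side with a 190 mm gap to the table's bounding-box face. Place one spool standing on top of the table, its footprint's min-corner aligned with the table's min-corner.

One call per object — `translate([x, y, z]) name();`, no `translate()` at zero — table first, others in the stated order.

table();
translate([237, 745, 0]) stool();
translate([-487, 135, 0]) stool();
translate([0, 0, 724]) spool();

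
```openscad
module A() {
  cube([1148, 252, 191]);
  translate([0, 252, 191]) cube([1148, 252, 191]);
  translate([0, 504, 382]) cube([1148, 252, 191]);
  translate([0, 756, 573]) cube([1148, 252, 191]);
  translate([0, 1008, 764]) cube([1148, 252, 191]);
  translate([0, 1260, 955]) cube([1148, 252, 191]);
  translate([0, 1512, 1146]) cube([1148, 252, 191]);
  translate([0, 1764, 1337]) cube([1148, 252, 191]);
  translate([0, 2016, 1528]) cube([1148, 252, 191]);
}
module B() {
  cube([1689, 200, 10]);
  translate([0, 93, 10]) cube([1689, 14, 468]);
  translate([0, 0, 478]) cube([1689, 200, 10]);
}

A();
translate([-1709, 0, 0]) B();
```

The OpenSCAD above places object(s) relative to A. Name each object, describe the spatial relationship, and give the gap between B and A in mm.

The I-beam's nearest face is 20 mm from the staircase's −x face.

A is a staircase. B is an I-beam. The I-beam is on the floor beside the staircase on its −x side. The gap between the I-beam and the staircase is 20 mm.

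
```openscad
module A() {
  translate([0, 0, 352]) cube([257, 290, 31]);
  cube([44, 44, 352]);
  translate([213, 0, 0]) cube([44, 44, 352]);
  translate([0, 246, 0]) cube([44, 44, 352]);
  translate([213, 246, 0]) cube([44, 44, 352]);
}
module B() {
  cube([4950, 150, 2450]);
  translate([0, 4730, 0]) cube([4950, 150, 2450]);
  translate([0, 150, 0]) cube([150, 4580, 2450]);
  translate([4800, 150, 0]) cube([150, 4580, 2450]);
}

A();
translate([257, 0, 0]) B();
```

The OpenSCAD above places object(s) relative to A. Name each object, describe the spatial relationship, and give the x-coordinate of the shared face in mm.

The stool's +x face and the house frame's −x face are both at x = 257 mm.

A is a stool. B is a house frame. The house frame is against the stool's +x side, with their −y faces flush. The x-coordinate of the shared face is 257 mm.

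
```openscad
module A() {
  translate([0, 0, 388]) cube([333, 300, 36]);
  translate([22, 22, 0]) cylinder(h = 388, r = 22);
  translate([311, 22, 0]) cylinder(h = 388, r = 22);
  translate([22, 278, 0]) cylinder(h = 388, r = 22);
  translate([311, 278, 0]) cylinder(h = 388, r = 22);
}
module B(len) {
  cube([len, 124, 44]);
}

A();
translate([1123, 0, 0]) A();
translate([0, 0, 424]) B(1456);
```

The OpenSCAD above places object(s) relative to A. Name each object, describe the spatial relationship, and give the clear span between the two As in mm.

Second stool starts at x = 1123; first ends at x = 333; clear span = 1123 − 333 = 790 mm.

A is a stool. B is a beam. A beam spans the tops of two stools. The clear span between the two stools is 790 mm.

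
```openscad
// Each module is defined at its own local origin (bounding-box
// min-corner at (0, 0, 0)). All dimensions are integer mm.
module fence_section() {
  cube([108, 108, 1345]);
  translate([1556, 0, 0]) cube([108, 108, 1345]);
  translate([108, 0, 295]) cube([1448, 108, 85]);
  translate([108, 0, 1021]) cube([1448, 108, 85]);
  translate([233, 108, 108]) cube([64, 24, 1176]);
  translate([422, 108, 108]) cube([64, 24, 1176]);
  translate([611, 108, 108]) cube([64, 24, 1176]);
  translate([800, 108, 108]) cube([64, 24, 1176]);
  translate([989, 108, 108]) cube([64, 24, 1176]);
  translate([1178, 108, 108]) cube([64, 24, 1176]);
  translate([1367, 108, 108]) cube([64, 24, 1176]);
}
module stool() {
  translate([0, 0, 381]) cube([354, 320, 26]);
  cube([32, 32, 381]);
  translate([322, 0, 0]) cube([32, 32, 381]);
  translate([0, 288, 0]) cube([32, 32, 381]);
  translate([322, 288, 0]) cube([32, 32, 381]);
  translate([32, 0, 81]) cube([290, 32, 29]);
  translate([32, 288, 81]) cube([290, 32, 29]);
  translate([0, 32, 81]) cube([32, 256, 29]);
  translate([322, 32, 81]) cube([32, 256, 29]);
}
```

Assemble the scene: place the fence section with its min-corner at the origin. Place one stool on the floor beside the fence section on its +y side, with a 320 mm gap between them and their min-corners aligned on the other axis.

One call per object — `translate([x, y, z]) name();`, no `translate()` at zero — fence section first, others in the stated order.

fence_section();
translate([0, 452, 0]) stool();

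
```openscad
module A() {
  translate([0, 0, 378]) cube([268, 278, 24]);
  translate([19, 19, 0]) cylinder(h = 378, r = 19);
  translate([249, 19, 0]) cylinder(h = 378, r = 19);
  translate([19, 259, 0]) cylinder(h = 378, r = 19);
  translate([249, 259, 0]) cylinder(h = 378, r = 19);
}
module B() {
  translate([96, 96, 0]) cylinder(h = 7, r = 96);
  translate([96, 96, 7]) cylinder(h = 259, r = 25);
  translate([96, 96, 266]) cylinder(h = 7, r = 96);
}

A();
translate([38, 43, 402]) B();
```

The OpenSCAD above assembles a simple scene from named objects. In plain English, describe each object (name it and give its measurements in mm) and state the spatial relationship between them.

A is a four-legged stool. The seat is a 268×278×24 mm slab whose top surface is at z = 402 mm; four round legs, each 38 mm in diameter, run from the floor (z = 0) to the underside of the seat, each leg's axis is inset half a diameter from the nearest pair of seat edges (so the leg's bounding box is flush with the corner).

B is a spool: two coaxial disc flanges of radius 96 mm and thickness 7 mm, joined by a core cylinder of radius 25 mm and height 259 mm. The lower flange rests on z = 0 and the three cylinders share a vertical axis.

The spool is on top of the stool, centred.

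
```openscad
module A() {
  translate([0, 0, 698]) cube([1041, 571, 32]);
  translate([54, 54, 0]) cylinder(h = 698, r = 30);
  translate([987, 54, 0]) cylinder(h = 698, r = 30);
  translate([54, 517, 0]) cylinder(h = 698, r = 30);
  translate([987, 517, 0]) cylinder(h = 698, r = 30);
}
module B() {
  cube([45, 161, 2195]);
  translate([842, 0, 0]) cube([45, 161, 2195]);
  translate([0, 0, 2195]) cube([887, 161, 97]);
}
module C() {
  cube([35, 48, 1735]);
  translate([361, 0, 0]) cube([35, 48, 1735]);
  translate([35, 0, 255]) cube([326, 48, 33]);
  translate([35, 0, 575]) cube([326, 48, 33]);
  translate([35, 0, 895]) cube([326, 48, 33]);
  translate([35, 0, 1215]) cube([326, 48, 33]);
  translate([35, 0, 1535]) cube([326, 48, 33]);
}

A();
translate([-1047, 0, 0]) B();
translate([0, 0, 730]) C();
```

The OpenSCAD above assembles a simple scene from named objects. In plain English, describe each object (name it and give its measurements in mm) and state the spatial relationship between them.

A is a rectangular dining table. The top is 1041×571×32 mm with its upper surface at z = 730 mm. It stands on four round legs of 60 mm diameter, each leg's bounding box inset 24 mm from the nearest pair of top edges, running from the floor to the underside of the top.

B is a rectangular door frame: two vertical jambs of 45×161 mm section, 2195 mm tall, with a clear opening 797 mm wide between their inner faces. A header 97 mm tall and 161 mm deep lies on top of the jambs and spans the full outside width.

C is a straight ladder. Two 35×48 mm vertical rails, 1735 mm tall, stand 396 mm apart (outside-to-outside) with their front faces coplanar on the −y side. 5 rungs, each 48 mm deep and 33 mm tall, span between the inner faces of the rails, front faces flush with the rails. The lowest rung's underside is at z = 255 mm and rungs are spaced 320 mm apart (underside to underside).

The door frame is on the floor beside the table on its −x side. The ladder is on top of the table.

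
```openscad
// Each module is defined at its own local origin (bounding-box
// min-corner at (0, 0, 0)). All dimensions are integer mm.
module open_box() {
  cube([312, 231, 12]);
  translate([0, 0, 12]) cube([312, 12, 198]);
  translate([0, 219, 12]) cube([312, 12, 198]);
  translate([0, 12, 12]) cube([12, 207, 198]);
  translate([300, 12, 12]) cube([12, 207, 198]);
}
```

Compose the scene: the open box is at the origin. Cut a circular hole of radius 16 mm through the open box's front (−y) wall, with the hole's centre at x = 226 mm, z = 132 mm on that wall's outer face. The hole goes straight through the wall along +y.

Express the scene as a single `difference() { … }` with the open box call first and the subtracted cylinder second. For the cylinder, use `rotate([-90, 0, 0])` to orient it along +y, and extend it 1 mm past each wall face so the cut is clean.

difference() {
  open_box();
  translate([226, -1, 132]) rotate([-90, 0, 0]) cylinder(h = 14, r = 16);
}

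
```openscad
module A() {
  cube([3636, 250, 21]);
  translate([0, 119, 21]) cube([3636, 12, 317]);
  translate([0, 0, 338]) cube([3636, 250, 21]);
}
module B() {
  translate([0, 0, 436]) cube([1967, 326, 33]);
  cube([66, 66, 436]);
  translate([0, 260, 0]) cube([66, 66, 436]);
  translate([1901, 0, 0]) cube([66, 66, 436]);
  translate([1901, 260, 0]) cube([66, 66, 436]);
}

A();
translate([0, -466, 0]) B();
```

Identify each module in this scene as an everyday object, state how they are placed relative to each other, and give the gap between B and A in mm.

The bench's nearest face is 140 mm from the I-beam's −y face.

A is an I-beam. B is a bench. The bench is on the floor beside the I-beam on its −y side. The gap between the bench and the I-beam is 140 mm.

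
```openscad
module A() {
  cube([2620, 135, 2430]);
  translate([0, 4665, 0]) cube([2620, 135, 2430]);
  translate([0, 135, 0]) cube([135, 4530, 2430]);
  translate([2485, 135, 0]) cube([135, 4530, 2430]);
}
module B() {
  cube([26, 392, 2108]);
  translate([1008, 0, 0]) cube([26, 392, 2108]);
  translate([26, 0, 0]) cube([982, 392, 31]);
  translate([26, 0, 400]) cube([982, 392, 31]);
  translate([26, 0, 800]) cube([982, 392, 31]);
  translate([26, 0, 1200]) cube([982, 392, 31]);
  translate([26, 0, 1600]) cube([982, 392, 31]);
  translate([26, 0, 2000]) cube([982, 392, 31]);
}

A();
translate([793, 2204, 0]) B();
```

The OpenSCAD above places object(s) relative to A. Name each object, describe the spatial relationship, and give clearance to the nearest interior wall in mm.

Clearances: x = 658, y = 2069; minimum 658 mm.

A is a house frame. B is a bookshelf. The bookshelf sits inside the house frame, centred. The clearance to the nearest interior wall is 658 mm.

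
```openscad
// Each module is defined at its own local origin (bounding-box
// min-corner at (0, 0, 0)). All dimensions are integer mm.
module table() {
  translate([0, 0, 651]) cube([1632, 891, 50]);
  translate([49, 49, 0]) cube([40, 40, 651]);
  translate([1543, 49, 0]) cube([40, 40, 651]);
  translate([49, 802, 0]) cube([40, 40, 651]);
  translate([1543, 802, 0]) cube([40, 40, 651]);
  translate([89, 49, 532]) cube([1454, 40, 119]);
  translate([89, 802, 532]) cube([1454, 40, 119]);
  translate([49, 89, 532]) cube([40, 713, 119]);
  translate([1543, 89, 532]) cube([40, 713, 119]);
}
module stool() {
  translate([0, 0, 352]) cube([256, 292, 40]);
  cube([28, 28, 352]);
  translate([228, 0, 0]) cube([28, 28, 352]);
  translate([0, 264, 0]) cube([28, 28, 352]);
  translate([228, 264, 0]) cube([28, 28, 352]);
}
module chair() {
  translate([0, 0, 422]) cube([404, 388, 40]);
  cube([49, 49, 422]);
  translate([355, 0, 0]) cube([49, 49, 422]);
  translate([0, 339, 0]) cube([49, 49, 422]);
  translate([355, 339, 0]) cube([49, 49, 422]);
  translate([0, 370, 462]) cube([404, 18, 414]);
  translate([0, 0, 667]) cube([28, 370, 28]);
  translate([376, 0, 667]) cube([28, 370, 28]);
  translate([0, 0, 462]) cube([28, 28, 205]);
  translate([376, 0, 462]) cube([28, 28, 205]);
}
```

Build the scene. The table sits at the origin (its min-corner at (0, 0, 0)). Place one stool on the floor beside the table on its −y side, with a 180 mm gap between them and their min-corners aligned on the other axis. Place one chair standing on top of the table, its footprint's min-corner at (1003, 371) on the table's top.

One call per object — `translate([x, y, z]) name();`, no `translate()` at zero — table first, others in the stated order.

table();
translate([0, -472, 0]) stool();
translate([1003, 371, 701]) chair();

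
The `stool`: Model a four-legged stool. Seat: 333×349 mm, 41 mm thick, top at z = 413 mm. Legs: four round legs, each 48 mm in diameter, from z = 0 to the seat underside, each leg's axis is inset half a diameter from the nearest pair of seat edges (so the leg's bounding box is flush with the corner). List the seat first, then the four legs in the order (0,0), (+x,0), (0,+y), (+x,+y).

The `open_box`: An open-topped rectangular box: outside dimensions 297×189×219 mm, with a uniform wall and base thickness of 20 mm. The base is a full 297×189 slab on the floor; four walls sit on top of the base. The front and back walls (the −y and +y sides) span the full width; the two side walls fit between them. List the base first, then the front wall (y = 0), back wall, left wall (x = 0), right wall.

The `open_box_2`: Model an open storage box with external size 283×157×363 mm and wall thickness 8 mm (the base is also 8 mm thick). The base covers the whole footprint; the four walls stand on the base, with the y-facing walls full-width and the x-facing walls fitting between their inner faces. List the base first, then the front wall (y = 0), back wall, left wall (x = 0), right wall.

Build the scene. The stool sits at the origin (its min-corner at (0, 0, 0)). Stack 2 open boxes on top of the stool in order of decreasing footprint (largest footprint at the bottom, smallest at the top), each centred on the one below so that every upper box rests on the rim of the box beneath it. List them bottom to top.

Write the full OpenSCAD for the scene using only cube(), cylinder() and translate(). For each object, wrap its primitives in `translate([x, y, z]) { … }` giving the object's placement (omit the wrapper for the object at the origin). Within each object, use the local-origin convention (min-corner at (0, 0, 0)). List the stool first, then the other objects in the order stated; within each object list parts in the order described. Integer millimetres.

translate([0, 0, 372]) cube([333, 349, 41]);
translate([24, 24, 0]) cylinder(h = 372, r = 24);
translate([309, 24, 0]) cylinder(h = 372, r = 24);
translate([24, 325, 0]) cylinder(h = 372, r = 24);
translate([309, 325, 0]) cylinder(h = 372, r = 24);
translate([18, 80, 413]) {
  cube([297, 189, 20]);
  translate([0, 0, 20]) cube([297, 20, 199]);
  translate([0, 169, 20]) cube([297, 20, 199]);
  translate([0, 20, 20]) cube([20, 149, 199]);
  translate([277, 20, 20]) cube([20, 149, 199]);
}
translate([25, 96, 632]) {
  cube([283, 157, 8]);
  translate([0, 0, 8]) cube([283, 8, 355]);
  translate([0, 149, 8]) cube([283, 8, 355]);
  translate([0, 8, 8]) cube([8, 141, 355]);
  translate([275, 8, 8]) cube([8, 141, 355]);
}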